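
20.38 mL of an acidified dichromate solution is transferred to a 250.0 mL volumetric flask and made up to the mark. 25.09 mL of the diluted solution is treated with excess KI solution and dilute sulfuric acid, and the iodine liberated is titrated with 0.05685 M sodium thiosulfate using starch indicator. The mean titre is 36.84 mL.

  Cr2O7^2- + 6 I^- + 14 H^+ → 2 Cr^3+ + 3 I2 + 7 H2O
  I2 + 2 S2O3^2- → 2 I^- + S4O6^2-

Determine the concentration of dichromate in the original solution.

n(S2O3^2-) = 0.03684 × 0.05685 = 2.094 × 10^-3 mol
n(I2) = n(S2O3^2-)/2 = 1.047 × 10^-3 mol
From the 1:3 ratio, n(Cr2O7^2-) in the aliquot = 1/3 × 1.047 × 10^-3 = 3.491 × 10^-4 mol
[Cr2O7^2-]_dilute = 3.491 × 10^-4 / 0.02509 = 0.01391 mol/L
[Cr2O7^2-]_original = 0.01391 × 250.0/20.38 = 0.1707 mol/L

0.1707 M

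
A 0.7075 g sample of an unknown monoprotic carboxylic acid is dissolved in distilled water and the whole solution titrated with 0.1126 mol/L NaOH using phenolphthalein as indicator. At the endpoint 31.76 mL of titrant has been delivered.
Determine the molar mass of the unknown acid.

n(NaOH) = 0.03176 L × 0.1126 mol/L = 3.576 × 10^-3 mol
n(HA) = 3.576 × 10^-3 mol (1:1 ratio)
M = m / n = 0.7075 g / 3.576 × 10^-3 mol = 197.8 g/mol

197.8 g/mol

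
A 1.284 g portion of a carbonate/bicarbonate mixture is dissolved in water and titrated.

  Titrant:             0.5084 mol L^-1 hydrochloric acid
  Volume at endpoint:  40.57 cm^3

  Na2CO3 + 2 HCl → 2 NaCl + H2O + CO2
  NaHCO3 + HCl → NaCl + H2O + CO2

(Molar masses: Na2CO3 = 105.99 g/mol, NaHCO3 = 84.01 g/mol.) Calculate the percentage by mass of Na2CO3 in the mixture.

59.72 %

n(HCl) = 0.04057 × 0.5084 = 0.02063 mol
Let x = n(Na2CO3), y = n(NaHCO3).
Titrant: 2x + 1y = 0.02063;  mass: 105.99x + 84.01y = 1.284
Solving, x = 7.235 × 10^-3 mol, y = 6.156 × 10^-3 mol
mass of Na2CO3 = 7.235 × 10^-3 × 105.99 = 0.7668 g
% Na2CO3 = 0.7668 / 1.284 × 100 = 59.72 %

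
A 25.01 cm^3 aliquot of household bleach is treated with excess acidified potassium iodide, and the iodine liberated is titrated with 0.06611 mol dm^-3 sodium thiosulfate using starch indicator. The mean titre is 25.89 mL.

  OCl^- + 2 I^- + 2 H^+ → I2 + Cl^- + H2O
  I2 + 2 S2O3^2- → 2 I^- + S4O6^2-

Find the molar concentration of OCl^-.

n(S2O3^2-) = 0.02589 × 0.06611 = 1.712 × 10^-3 mol
n(I2) = n(S2O3^2-)/2 = 8.558 × 10^-4 mol
n(OCl^-) in the aliquot = 8.558 × 10^-4 mol (1:1 ratio)
[OCl^-] = 8.558 × 10^-4 / 0.02501 = 0.03422 mol/L

0.03422 mol/L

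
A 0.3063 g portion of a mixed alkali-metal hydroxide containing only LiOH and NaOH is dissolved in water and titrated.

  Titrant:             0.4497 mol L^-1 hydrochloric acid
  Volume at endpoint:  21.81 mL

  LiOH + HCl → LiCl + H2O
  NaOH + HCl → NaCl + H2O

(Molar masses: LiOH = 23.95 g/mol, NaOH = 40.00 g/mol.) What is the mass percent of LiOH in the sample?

41.91 %

n(HCl) = 0.02181 × 0.4497 = 9.808 × 10^-3 mol
Let x = n(LiOH), y = n(NaOH).
Titrant: 1x + 1y = 9.808 × 10^-3;  mass: 23.95x + 40.00y = 0.3063
Solving, x = 5.359 × 10^-3 mol, y = 4.449 × 10^-3 mol
mass of LiOH = 5.359 × 10^-3 × 23.95 = 0.1284 g
% LiOH = 0.1284 / 0.3063 × 100 = 41.91 %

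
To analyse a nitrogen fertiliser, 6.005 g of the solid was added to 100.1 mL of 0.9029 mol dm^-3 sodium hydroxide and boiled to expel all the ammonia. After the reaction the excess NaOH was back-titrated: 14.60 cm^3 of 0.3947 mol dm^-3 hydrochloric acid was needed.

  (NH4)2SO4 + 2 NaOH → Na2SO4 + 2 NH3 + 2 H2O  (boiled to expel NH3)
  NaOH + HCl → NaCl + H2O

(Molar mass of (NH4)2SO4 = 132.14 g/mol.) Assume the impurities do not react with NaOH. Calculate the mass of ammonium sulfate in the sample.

n(NaOH) added = 0.1001 × 0.9029 = 0.09038 mol
n(HCl) used in back-titration = 0.01460 × 0.3947 = 5.763 × 10^-3 mol
n(NaOH) left over = 5.763 × 10^-3 mol (1:1 ratio)
n(NaOH) consumed by analyte = 0.09038 − 5.763 × 10^-3 = 0.08462 mol
From the 1:2 ratio, n((NH4)2SO4) = 1/2 × 0.08462 = 0.04231 mol
mass of (NH4)2SO4 = 0.04231 × 132.14 = 5.591 g

5.591 g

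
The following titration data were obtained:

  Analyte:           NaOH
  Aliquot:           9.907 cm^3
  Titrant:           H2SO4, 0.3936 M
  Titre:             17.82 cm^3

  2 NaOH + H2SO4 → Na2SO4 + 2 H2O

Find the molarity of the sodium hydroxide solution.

n(H2SO4) = 0.01782 L × 0.3936 mol/L = 7.014 × 10^-3 mol
From the 2:1 mole ratio, n(NaOH) = 2/1 × 7.014 × 10^-3 = 0.01403 mol
[NaOH] = 0.01403 mol / 0.009907 L = 1.416 mol/L

1.416 M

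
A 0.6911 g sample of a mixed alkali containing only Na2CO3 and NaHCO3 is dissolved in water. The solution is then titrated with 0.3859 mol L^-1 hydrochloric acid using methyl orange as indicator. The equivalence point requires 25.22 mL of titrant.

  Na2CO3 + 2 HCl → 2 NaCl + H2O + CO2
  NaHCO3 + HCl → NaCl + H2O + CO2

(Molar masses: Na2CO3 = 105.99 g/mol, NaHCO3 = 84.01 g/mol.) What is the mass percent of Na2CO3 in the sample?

31.28 %

n(HCl) = 0.02522 × 0.3859 = 9.732 × 10^-3 mol
Let x = n(Na2CO3), y = n(NaHCO3).
Titrant: 2x + 1y = 9.732 × 10^-3;  mass: 105.99x + 84.01y = 0.6911
Solving, x = 2.040 × 10^-3 mol, y = 5.653 × 10^-3 mol
mass of Na2CO3 = 2.040 × 10^-3 × 105.99 = 0.2162 g
% Na2CO3 = 0.2162 / 0.6911 × 100 = 31.28 %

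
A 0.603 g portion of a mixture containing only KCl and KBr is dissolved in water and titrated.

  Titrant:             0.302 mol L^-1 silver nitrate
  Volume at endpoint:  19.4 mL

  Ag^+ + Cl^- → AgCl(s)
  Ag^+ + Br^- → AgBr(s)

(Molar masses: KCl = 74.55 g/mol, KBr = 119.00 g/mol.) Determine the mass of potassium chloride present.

0.158 g

n(AgNO3) = 0.0194 × 0.302 = 5.86 × 10^-3 mol
Let x = n(KCl), y = n(KBr).
Titrant: 1x + 1y = 5.86 × 10^-3;  mass: 74.55x + 119.00y = 0.603
Solving, x = 2.12 × 10^-3 mol, y = 3.74 × 10^-3 mol
mass of KCl = 2.12 × 10^-3 × 74.55 = 0.158 g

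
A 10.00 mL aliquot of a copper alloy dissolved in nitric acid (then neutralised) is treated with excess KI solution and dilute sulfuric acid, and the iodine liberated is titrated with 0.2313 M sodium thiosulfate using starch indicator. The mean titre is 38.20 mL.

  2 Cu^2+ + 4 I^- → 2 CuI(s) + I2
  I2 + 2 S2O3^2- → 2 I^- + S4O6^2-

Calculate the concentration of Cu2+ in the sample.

0.8836 M

n(S2O3^2-) = 0.03820 × 0.2313 = 8.836 × 10^-3 mol
n(I2) = n(S2O3^2-)/2 = 4.418 × 10^-3 mol
From the 2:1 ratio, n(Cu2+) in the aliquot = 2/1 × 4.418 × 10^-3 = 8.836 × 10^-3 mol
[Cu2+] = 8.836 × 10^-3 / 0.01000 = 0.8836 mol/L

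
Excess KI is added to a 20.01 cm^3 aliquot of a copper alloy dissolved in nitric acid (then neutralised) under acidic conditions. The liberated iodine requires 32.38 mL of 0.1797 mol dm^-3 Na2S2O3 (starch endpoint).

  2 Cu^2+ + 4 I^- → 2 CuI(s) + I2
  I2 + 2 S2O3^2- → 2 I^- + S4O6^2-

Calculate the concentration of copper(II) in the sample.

n(S2O3^2-) = 0.03238 × 0.1797 = 5.819 × 10^-3 mol
n(I2) = n(S2O3^2-)/2 = 2.909 × 10^-3 mol
From the 2:1 ratio, n(Cu2+) in the aliquot = 2/1 × 2.909 × 10^-3 = 5.819 × 10^-3 mol
[Cu2+] = 5.819 × 10^-3 / 0.02001 = 0.2908 mol/L

0.2908 mol/L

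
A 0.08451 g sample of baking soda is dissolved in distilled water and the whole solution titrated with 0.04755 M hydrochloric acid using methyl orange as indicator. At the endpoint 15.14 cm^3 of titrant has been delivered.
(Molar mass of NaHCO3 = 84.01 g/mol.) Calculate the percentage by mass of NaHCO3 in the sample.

71.56 %

NaHCO3 + HCl → NaCl + H2O + CO2
n(HCl) = 0.01514 L × 0.04755 mol/L = 7.199 × 10^-4 mol
n(NaHCO3) = 7.199 × 10^-4 mol (1:1 ratio)
mass of NaHCO3 = 7.199 × 10^-4 × 84.01 g/mol = 0.06048 g
% NaHCO3 = 0.06048 / 0.08451 × 100 = 71.56 %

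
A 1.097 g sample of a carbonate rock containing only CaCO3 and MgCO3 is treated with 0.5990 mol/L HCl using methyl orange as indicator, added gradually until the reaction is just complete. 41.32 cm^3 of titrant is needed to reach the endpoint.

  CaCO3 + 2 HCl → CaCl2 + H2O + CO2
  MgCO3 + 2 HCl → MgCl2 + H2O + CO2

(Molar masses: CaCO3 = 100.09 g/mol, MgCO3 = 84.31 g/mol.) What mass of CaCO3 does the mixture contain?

n(HCl) = 0.04132 × 0.5990 = 0.02475 mol
Let x = n(CaCO3), y = n(MgCO3).
Titrant: 2x + 2y = 0.02475;  mass: 100.09x + 84.31y = 1.097
Solving, x = 3.399 × 10^-3 mol, y = 8.976 × 10^-3 mol
mass of CaCO3 = 3.399 × 10^-3 × 100.09 = 0.3402 g

0.3402 g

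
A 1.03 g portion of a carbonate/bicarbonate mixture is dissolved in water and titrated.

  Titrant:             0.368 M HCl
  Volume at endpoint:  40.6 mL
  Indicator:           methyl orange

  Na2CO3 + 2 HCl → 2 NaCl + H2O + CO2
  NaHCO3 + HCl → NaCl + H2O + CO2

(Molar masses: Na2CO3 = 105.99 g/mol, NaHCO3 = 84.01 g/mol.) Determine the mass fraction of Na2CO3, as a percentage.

37.4 %

n(HCl) = 0.0406 × 0.368 = 0.0149 mol
Let x = n(Na2CO3), y = n(NaHCO3).
Titrant: 2x + 1y = 0.0149;  mass: 105.99x + 84.01y = 1.03
Solving, x = 3.63 × 10^-3 mol, y = 7.68 × 10^-3 mol
mass of Na2CO3 = 3.63 × 10^-3 × 105.99 = 0.385 g
% Na2CO3 = 0.385 / 1.03 × 100 = 37.4 %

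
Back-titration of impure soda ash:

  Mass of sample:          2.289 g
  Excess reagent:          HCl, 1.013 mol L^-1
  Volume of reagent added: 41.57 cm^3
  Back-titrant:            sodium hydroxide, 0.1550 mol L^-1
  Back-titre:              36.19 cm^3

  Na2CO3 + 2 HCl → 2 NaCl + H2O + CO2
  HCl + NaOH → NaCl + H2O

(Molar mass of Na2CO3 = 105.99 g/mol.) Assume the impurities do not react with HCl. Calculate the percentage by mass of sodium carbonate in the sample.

84.51 %

n(HCl) added = 0.04157 × 1.013 = 0.04211 mol
n(NaOH) used in back-titration = 0.03619 × 0.1550 = 5.609 × 10^-3 mol
n(HCl) left over = 5.609 × 10^-3 mol (1:1 ratio)
n(HCl) consumed by analyte = 0.04211 − 5.609 × 10^-3 = 0.03650 mol
From the 1:2 ratio, n(Na2CO3) = 1/2 × 0.03650 = 0.01825 mol
mass of Na2CO3 = 0.01825 × 105.99 = 1.934 g
% Na2CO3 = 1.934 / 2.289 × 100 = 84.51 %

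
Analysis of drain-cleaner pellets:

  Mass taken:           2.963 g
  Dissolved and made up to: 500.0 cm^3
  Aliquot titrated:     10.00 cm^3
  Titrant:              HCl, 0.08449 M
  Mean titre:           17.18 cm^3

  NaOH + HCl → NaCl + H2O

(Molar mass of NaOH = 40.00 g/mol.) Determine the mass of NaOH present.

n(HCl) per titration = 0.01718 × 0.08449 = 1.452 × 10^-3 mol
n(NaOH) in each aliquot = 1.452 × 10^-3 mol (1:1 ratio)
n(NaOH) in the whole flask = 1.452 × 10^-3 × 500.0/10.00 = 0.07258 mol
mass of NaOH = 0.07258 × 40.00 = 2.903 g

2.903 g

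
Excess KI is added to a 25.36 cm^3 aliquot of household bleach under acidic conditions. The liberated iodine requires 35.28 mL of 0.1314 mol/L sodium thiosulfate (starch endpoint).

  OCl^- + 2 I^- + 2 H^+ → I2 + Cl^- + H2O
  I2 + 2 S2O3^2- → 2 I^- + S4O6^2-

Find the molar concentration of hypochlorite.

n(S2O3^2-) = 0.03528 × 0.1314 = 4.636 × 10^-3 mol
n(I2) = n(S2O3^2-)/2 = 2.318 × 10^-3 mol
n(OCl^-) in the aliquot = 2.318 × 10^-3 mol (1:1 ratio)
[OCl^-] = 2.318 × 10^-3 / 0.02536 = 0.09140 mol/L

0.09140 mol/L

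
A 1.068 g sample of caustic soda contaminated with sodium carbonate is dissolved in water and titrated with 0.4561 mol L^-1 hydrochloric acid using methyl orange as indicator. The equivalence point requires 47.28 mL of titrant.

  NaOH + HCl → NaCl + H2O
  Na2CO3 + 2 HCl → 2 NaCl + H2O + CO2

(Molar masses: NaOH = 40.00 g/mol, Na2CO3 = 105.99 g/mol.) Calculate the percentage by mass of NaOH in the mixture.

n(HCl) = 0.04728 × 0.4561 = 0.02156 mol
Let x = n(NaOH), y = n(Na2CO3).
Titrant: 1x + 2y = 0.02156;  mass: 40.00x + 105.99y = 1.068
Solving, x = 5.757 × 10^-3 mol, y = 7.904 × 10^-3 mol
mass of NaOH = 5.757 × 10^-3 × 40.00 = 0.2303 g
% NaOH = 0.2303 / 1.068 × 100 = 21.56 %

21.56 %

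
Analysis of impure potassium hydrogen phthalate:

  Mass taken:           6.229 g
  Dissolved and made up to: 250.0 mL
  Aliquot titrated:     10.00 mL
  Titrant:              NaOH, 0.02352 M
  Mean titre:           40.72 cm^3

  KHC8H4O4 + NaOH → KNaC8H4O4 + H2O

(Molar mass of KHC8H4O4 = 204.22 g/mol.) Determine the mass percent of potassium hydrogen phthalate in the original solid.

78.50 %

n(NaOH) per titration = 0.04072 × 0.02352 = 9.577 × 10^-4 mol
n(KHC8H4O4) in each aliquot = 9.577 × 10^-4 mol (1:1 ratio)
n(KHC8H4O4) in the whole flask = 9.577 × 10^-4 × 250.0/10.00 = 0.02394 mol
mass of KHC8H4O4 = 0.02394 × 204.22 = 4.890 g
% KHC8H4O4 = 4.890 / 6.229 × 100 = 78.50 %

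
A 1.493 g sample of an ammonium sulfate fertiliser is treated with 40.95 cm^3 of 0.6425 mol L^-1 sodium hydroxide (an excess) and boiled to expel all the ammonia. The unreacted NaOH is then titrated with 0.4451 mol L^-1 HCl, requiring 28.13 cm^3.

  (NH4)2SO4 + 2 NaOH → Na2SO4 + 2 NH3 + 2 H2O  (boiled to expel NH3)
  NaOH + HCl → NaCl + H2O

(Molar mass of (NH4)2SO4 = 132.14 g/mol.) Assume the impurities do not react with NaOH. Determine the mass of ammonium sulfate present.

0.9111 g

n(NaOH) added = 0.04095 × 0.6425 = 0.02631 mol
n(HCl) used in back-titration = 0.02813 × 0.4451 = 0.01252 mol
n(NaOH) left over = 0.01252 mol (1:1 ratio)
n(NaOH) consumed by analyte = 0.02631 − 0.01252 = 0.01379 mol
From the 1:2 ratio, n((NH4)2SO4) = 1/2 × 0.01379 = 6.895 × 10^-3 mol
mass of (NH4)2SO4 = 6.895 × 10^-3 × 132.14 = 0.9111 g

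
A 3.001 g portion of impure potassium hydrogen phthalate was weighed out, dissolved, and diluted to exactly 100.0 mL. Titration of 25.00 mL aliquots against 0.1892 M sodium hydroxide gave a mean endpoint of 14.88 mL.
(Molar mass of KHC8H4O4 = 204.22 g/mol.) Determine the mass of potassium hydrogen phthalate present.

KHC8H4O4 + NaOH → KNaC8H4O4 + H2O
n(NaOH) per titration = 0.01488 × 0.1892 = 2.815 × 10^-3 mol
n(KHC8H4O4) in each aliquot = 2.815 × 10^-3 mol (1:1 ratio)
n(KHC8H4O4) in the whole flask = 2.815 × 10^-3 × 100.0/25.00 = 0.01126 mol
mass of KHC8H4O4 = 0.01126 × 204.22 = 2.300 g

2.300 g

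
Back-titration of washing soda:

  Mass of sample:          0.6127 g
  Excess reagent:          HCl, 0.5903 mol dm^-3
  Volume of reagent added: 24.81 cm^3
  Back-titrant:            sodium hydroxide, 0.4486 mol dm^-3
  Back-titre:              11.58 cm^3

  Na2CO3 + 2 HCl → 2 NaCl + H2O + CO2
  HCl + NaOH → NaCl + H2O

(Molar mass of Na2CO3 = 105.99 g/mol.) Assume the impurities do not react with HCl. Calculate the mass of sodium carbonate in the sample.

0.5008 g

n(HCl) added = 0.02481 × 0.5903 = 0.01465 mol
n(NaOH) used in back-titration = 0.01158 × 0.4486 = 5.195 × 10^-3 mol
n(HCl) left over = 5.195 × 10^-3 mol (1:1 ratio)
n(HCl) consumed by analyte = 0.01465 − 5.195 × 10^-3 = 9.451 × 10^-3 mol
From the 1:2 ratio, n(Na2CO3) = 1/2 × 9.451 × 10^-3 = 4.725 × 10^-3 mol
mass of Na2CO3 = 4.725 × 10^-3 × 105.99 = 0.5008 g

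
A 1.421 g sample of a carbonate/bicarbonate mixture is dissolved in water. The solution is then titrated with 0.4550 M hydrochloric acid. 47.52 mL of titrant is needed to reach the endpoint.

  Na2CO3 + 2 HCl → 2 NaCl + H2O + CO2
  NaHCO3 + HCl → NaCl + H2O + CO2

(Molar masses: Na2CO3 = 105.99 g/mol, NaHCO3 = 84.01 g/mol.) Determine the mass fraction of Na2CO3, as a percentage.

n(HCl) = 0.04752 × 0.4550 = 0.02162 mol
Let x = n(Na2CO3), y = n(NaHCO3).
Titrant: 2x + 1y = 0.02162;  mass: 105.99x + 84.01y = 1.421
Solving, x = 6.375 × 10^-3 mol, y = 8.872 × 10^-3 mol
mass of Na2CO3 = 6.375 × 10^-3 × 105.99 = 0.6757 g
% Na2CO3 = 0.6757 / 1.421 × 100 = 47.55 %

47.55 %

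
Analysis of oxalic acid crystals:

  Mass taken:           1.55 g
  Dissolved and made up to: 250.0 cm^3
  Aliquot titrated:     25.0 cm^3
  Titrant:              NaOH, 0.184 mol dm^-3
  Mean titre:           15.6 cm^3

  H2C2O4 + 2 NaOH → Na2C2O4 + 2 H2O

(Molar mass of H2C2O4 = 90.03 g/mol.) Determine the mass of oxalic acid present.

1.29 g

n(NaOH) per titration = 0.0156 × 0.184 = 2.87 × 10^-3 mol
From the 1:2 ratio, n(H2C2O4) in each aliquot = 1/2 × 2.87 × 10^-3 = 1.44 × 10^-3 mol
n(H2C2O4) in the whole flask = 1.44 × 10^-3 × 250.0/25.0 = 0.0144 mol
mass of H2C2O4 = 0.0144 × 90.03 = 1.29 g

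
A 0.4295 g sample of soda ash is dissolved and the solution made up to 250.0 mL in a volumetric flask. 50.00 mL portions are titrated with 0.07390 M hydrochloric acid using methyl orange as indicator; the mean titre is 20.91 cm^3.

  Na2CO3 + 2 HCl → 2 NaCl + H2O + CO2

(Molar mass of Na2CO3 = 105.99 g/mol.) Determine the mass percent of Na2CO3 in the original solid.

n(HCl) per titration = 0.02091 × 0.07390 = 1.545 × 10^-3 mol
From the 1:2 ratio, n(Na2CO3) in each aliquot = 1/2 × 1.545 × 10^-3 = 7.726 × 10^-4 mol
n(Na2CO3) in the whole flask = 7.726 × 10^-4 × 250.0/50.00 = 3.863 × 10^-3 mol
mass of Na2CO3 = 3.863 × 10^-3 × 105.99 = 0.4095 g
% Na2CO3 = 0.4095 / 0.4295 × 100 = 95.33 %

95.33 %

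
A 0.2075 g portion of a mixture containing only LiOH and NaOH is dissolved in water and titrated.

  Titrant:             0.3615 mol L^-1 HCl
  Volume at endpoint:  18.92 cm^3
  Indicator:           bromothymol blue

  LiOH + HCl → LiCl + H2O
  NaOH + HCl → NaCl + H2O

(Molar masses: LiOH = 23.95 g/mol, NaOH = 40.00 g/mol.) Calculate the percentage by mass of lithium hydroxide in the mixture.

47.52 %

n(HCl) = 0.01892 × 0.3615 = 6.840 × 10^-3 mol
Let x = n(LiOH), y = n(NaOH).
Titrant: 1x + 1y = 6.840 × 10^-3;  mass: 23.95x + 40.00y = 0.2075
Solving, x = 4.117 × 10^-3 mol, y = 2.722 × 10^-3 mol
mass of LiOH = 4.117 × 10^-3 × 23.95 = 0.09861 g
% LiOH = 0.09861 / 0.2075 × 100 = 47.52 %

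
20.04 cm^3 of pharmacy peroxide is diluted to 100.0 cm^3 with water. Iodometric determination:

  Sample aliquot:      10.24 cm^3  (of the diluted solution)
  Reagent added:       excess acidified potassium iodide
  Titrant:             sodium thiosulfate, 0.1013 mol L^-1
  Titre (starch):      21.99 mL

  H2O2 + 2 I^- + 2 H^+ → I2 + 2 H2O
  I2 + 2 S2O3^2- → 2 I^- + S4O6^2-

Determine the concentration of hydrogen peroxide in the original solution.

0.5428 mol/L

n(S2O3^2-) = 0.02199 × 0.1013 = 2.228 × 10^-3 mol
n(I2) = n(S2O3^2-)/2 = 1.114 × 10^-3 mol
n(H2O2) in the aliquot = 1.114 × 10^-3 mol (1:1 ratio)
[H2O2]_dilute = 1.114 × 10^-3 / 0.01024 = 0.1088 mol/L
[H2O2]_original = 0.1088 × 100.0/20.04 = 0.5428 mol/L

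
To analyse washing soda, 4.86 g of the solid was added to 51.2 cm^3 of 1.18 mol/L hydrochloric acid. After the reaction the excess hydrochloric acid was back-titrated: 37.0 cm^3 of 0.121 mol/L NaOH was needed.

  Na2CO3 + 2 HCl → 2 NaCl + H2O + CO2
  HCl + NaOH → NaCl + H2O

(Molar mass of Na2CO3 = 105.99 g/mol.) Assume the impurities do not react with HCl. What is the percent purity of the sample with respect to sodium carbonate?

n(HCl) added = 0.0512 × 1.18 = 0.0604 mol
n(NaOH) used in back-titration = 0.0370 × 0.121 = 4.48 × 10^-3 mol
n(HCl) left over = 4.48 × 10^-3 mol (1:1 ratio)
n(HCl) consumed by analyte = 0.0604 − 4.48 × 10^-3 = 0.0559 mol
From the 1:2 ratio, n(Na2CO3) = 1/2 × 0.0559 = 0.0280 mol
mass of Na2CO3 = 0.0280 × 105.99 = 2.96 g
% Na2CO3 = 2.96 / 4.86 × 100 = 61.0 %

61.0 %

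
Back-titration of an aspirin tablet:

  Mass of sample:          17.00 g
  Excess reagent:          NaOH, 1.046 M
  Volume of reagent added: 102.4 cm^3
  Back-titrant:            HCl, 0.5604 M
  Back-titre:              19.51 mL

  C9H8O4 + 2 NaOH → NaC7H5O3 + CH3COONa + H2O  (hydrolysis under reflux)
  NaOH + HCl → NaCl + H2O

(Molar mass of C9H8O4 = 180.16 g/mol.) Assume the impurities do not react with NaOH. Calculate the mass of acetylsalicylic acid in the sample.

n(NaOH) added = 0.1024 × 1.046 = 0.1071 mol
n(HCl) used in back-titration = 0.01951 × 0.5604 = 0.01093 mol
n(NaOH) left over = 0.01093 mol (1:1 ratio)
n(NaOH) consumed by analyte = 0.1071 − 0.01093 = 0.09618 mol
From the 1:2 ratio, n(C9H8O4) = 1/2 × 0.09618 = 0.04809 mol
mass of C9H8O4 = 0.04809 × 180.16 = 8.664 g

8.664 g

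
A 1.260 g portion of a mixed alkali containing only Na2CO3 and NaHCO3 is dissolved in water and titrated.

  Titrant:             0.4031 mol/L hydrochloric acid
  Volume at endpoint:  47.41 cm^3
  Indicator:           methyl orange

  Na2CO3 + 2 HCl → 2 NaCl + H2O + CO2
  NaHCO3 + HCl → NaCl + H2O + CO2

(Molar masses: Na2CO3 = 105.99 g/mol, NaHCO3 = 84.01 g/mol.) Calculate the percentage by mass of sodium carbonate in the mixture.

46.86 %

n(HCl) = 0.04741 × 0.4031 = 0.01911 mol
Let x = n(Na2CO3), y = n(NaHCO3).
Titrant: 2x + 1y = 0.01911;  mass: 105.99x + 84.01y = 1.260
Solving, x = 5.570 × 10^-3 mol, y = 7.971 × 10^-3 mol
mass of Na2CO3 = 5.570 × 10^-3 × 105.99 = 0.5904 g
% Na2CO3 = 0.5904 / 1.260 × 100 = 46.86 %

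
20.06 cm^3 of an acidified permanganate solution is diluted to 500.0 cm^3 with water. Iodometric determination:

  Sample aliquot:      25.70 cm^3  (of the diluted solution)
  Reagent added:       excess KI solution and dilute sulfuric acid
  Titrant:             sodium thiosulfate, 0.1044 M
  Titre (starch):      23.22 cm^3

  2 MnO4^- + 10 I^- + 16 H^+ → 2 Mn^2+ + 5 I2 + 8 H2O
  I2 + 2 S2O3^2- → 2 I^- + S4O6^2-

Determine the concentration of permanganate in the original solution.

n(S2O3^2-) = 0.02322 × 0.1044 = 2.424 × 10^-3 mol
n(I2) = n(S2O3^2-)/2 = 1.212 × 10^-3 mol
From the 2:5 ratio, n(MnO4^-) in the aliquot = 2/5 × 1.212 × 10^-3 = 4.848 × 10^-4 mol
[MnO4^-]_dilute = 4.848 × 10^-4 / 0.02570 = 0.01887 mol/L
[MnO4^-]_original = 0.01887 × 500.0/20.06 = 0.4702 mol/L

0.4702 M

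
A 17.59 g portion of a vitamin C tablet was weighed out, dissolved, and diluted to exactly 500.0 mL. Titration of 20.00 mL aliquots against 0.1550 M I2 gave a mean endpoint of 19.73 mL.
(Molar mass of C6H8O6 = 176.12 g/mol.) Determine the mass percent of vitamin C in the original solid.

76.55 %

C6H8O6 + I2 → C6H6O6 + 2 HI
n(I2) per titration = 0.01973 × 0.1550 = 3.058 × 10^-3 mol
n(C6H8O6) in each aliquot = 3.058 × 10^-3 mol (1:1 ratio)
n(C6H8O6) in the whole flask = 3.058 × 10^-3 × 500.0/20.00 = 0.07645 mol
mass of C6H8O6 = 0.07645 × 176.12 = 13.47 g
% C6H8O6 = 13.47 / 17.59 × 100 = 76.55 %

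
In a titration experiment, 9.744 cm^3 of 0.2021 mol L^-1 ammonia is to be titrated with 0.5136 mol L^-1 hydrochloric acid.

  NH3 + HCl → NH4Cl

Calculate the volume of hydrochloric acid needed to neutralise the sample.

n(NH3) = 0.009744 L × 0.2021 mol/L = 1.969 × 10^-3 mol
n(HCl) = 1.969 × 10^-3 mol (1:1 stoichiometry)
V(HCl) = 1.969 × 10^-3 mol / 0.5136 mol/L = 0.003834 L = 3.834 mL

3.834 mL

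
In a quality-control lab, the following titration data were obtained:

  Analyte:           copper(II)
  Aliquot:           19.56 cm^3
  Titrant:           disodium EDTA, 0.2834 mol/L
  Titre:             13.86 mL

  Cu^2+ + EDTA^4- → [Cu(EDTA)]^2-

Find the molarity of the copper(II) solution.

n(EDTA) = 0.01386 L × 0.2834 mol/L = 3.928 × 10^-3 mol
n(Cu2+) = 3.928 × 10^-3 mol (1:1 mole ratio)
[Cu2+] = 3.928 × 10^-3 mol / 0.01956 L = 0.2008 mol/L

0.2008 mol/L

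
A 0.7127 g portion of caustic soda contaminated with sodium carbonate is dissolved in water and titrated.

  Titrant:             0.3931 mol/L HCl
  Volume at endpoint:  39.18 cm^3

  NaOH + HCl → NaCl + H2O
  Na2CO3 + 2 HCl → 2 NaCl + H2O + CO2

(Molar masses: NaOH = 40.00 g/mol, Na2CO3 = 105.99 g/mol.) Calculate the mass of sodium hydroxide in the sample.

0.3186 g

n(HCl) = 0.03918 × 0.3931 = 0.01540 mol
Let x = n(NaOH), y = n(Na2CO3).
Titrant: 1x + 2y = 0.01540;  mass: 40.00x + 105.99y = 0.7127
Solving, x = 7.965 × 10^-3 mol, y = 3.718 × 10^-3 mol
mass of NaOH = 7.965 × 10^-3 × 40.00 = 0.3186 g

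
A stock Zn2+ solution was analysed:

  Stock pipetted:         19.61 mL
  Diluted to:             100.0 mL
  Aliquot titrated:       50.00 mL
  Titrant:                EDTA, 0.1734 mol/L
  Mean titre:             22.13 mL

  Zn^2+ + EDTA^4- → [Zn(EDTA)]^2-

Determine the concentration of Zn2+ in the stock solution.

n(EDTA) = 0.02213 × 0.1734 = 3.837 × 10^-3 mol
n(Zn2+) in the aliquot = 3.837 × 10^-3 mol (1:1 ratio)
[Zn2+]_dilute = 3.837 × 10^-3 / 0.05000 = 0.07675 mol/L
Dilution factor = 100.0 / 19.61 = 5.099
[Zn2+]_stock = 0.07675 × 5.099 = 0.3914 mol/L

0.3914 mol/L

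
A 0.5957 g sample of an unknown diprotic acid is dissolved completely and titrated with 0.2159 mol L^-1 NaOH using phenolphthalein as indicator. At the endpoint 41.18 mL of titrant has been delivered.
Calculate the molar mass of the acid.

n(NaOH) = 0.04118 L × 0.2159 mol/L = 8.891 × 10^-3 mol
From the 1:2 ratio, n(H2A) = 1/2 × 8.891 × 10^-3 = 4.445 × 10^-3 mol
M = m / n = 0.5957 g / 4.445 × 10^-3 mol = 134.0 g/mol

134.0 g/mol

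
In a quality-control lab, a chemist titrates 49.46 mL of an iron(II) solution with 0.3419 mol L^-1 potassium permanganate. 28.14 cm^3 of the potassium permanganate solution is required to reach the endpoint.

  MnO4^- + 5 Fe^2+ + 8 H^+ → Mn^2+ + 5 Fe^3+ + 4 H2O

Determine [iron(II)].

0.9726 mol/L

n(KMnO4) = 0.02814 L × 0.3419 mol/L = 9.621 × 10^-3 mol
From the 5:1 mole ratio, n(Fe2+) = 5/1 × 9.621 × 10^-3 = 0.04811 mol
[Fe2+] = 0.04811 mol / 0.04946 L = 0.9726 mol/L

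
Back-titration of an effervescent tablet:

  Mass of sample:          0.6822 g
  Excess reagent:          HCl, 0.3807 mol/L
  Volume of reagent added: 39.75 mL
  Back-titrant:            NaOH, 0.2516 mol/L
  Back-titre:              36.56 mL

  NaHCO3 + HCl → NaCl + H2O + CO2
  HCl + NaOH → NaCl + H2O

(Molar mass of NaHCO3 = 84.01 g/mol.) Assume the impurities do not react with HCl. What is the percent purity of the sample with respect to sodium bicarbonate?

73.08 %

n(HCl) added = 0.03975 × 0.3807 = 0.01513 mol
n(NaOH) used in back-titration = 0.03656 × 0.2516 = 9.198 × 10^-3 mol
n(HCl) left over = 9.198 × 10^-3 mol (1:1 ratio)
n(HCl) consumed by analyte = 0.01513 − 9.198 × 10^-3 = 5.934 × 10^-3 mol
n(NaHCO3) = 5.934 × 10^-3 mol (1:1 ratio)
mass of NaHCO3 = 5.934 × 10^-3 × 84.01 = 0.4985 g
% NaHCO3 = 0.4985 / 0.6822 × 100 = 73.08 %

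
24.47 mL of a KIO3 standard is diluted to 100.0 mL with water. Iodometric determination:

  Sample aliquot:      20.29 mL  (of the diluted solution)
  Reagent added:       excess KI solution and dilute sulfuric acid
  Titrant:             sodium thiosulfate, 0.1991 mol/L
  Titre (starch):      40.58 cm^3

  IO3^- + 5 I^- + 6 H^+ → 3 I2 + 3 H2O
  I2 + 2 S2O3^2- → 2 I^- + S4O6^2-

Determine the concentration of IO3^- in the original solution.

0.2712 mol/L

n(S2O3^2-) = 0.04058 × 0.1991 = 8.079 × 10^-3 mol
n(I2) = n(S2O3^2-)/2 = 4.040 × 10^-3 mol
From the 1:3 ratio, n(IO3^-) in the aliquot = 1/3 × 4.040 × 10^-3 = 1.347 × 10^-3 mol
[IO3^-]_dilute = 1.347 × 10^-3 / 0.02029 = 0.06637 mol/L
[IO3^-]_original = 0.06637 × 100.0/24.47 = 0.2712 mol/L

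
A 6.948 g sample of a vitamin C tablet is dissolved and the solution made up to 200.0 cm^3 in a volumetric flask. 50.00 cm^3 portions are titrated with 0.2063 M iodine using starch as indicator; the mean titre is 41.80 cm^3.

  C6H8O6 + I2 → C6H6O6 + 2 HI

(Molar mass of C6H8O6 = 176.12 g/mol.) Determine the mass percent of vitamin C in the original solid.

n(I2) per titration = 0.04180 × 0.2063 = 8.623 × 10^-3 mol
n(C6H8O6) in each aliquot = 8.623 × 10^-3 mol (1:1 ratio)
n(C6H8O6) in the whole flask = 8.623 × 10^-3 × 200.0/50.00 = 0.03449 mol
mass of C6H8O6 = 0.03449 × 176.12 = 6.075 g
% C6H8O6 = 6.075 / 6.948 × 100 = 87.43 %

87.43 %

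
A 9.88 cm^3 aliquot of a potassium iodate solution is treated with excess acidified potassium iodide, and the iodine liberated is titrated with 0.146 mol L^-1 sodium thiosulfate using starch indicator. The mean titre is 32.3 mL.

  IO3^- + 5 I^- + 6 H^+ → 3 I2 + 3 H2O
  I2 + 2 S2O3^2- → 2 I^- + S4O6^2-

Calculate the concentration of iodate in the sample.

n(S2O3^2-) = 0.0323 × 0.146 = 4.72 × 10^-3 mol
n(I2) = n(S2O3^2-)/2 = 2.36 × 10^-3 mol
From the 1:3 ratio, n(IO3^-) in the aliquot = 1/3 × 2.36 × 10^-3 = 7.86 × 10^-4 mol
[IO3^-] = 7.86 × 10^-4 / 0.00988 = 0.0796 mol/L

0.0796 mol/L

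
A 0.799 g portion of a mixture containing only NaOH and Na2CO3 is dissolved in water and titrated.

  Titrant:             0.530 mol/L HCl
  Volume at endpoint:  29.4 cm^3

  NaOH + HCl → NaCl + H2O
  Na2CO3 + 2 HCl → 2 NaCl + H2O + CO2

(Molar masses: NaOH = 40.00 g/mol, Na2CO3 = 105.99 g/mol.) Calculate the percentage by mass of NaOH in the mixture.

n(HCl) = 0.0294 × 0.530 = 0.0156 mol
Let x = n(NaOH), y = n(Na2CO3).
Titrant: 1x + 2y = 0.0156;  mass: 40.00x + 105.99y = 0.799
Solving, x = 2.06 × 10^-3 mol, y = 6.76 × 10^-3 mol
mass of NaOH = 2.06 × 10^-3 × 40.00 = 0.0824 g
% NaOH = 0.0824 / 0.799 × 100 = 10.3 %

10.3 %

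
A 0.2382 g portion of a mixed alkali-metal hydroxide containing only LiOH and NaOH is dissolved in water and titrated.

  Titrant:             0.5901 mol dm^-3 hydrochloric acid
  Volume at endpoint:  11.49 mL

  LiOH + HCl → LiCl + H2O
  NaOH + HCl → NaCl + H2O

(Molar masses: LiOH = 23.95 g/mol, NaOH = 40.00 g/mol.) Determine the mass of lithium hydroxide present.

n(HCl) = 0.01149 × 0.5901 = 6.780 × 10^-3 mol
Let x = n(LiOH), y = n(NaOH).
Titrant: 1x + 1y = 6.780 × 10^-3;  mass: 23.95x + 40.00y = 0.2382
Solving, x = 2.057 × 10^-3 mol, y = 4.724 × 10^-3 mol
mass of LiOH = 2.057 × 10^-3 × 23.95 = 0.04926 g

0.04926 g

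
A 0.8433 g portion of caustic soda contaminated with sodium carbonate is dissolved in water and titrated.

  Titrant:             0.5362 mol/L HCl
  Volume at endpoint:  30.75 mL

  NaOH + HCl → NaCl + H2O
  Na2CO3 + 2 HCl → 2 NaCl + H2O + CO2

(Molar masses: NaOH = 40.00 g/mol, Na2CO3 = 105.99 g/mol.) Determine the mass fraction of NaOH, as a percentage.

n(HCl) = 0.03075 × 0.5362 = 0.01649 mol
Let x = n(NaOH), y = n(Na2CO3).
Titrant: 1x + 2y = 0.01649;  mass: 40.00x + 105.99y = 0.8433
Solving, x = 2.346 × 10^-3 mol, y = 7.071 × 10^-3 mol
mass of NaOH = 2.346 × 10^-3 × 40.00 = 0.09385 g
% NaOH = 0.09385 / 0.8433 × 100 = 11.13 %

11.13 %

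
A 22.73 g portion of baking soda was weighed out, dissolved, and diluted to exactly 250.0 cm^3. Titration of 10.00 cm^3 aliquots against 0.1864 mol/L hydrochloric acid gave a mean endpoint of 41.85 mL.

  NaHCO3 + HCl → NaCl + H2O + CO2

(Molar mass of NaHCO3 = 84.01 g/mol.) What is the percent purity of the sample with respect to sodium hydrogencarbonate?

72.08 %

n(HCl) per titration = 0.04185 × 0.1864 = 7.801 × 10^-3 mol
n(NaHCO3) in each aliquot = 7.801 × 10^-3 mol (1:1 ratio)
n(NaHCO3) in the whole flask = 7.801 × 10^-3 × 250.0/10.00 = 0.1950 mol
mass of NaHCO3 = 0.1950 × 84.01 = 16.38 g
% NaHCO3 = 16.38 / 22.73 × 100 = 72.08 %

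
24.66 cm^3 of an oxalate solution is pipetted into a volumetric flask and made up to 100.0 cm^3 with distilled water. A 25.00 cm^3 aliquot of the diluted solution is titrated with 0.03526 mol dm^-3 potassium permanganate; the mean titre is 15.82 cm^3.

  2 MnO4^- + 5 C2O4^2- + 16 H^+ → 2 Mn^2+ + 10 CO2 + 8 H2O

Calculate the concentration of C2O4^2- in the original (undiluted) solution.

0.2262 mol/L

n(KMnO4) = 0.01582 × 0.03526 = 5.578 × 10^-4 mol
From the 5:2 ratio, n(C2O4^2-) in the aliquot = 5/2 × 5.578 × 10^-4 = 1.395 × 10^-3 mol
[C2O4^2-]_dilute = 1.395 × 10^-3 / 0.02500 = 0.05578 mol/L
Dilution factor = 100.0 / 24.66 = 4.055
[C2O4^2-]_stock = 0.05578 × 4.055 = 0.2262 mol/L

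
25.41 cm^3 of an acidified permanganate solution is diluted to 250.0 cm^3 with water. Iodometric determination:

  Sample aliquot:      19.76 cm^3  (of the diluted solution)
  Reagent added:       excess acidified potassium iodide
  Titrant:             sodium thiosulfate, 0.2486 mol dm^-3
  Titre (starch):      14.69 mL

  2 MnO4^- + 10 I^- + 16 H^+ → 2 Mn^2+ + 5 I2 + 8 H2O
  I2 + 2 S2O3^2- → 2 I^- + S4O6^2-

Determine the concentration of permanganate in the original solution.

0.3637 mol/L

n(S2O3^2-) = 0.01469 × 0.2486 = 3.652 × 10^-3 mol
n(I2) = n(S2O3^2-)/2 = 1.826 × 10^-3 mol
From the 2:5 ratio, n(MnO4^-) in the aliquot = 2/5 × 1.826 × 10^-3 = 7.304 × 10^-4 mol
[MnO4^-]_dilute = 7.304 × 10^-4 / 0.01976 = 0.03696 mol/L
[MnO4^-]_original = 0.03696 × 250.0/25.41 = 0.3637 mol/L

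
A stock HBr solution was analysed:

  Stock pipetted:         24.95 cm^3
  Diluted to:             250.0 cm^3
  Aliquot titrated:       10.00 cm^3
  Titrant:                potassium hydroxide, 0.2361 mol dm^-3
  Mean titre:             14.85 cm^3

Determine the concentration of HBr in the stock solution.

HBr + KOH → KBr + H2O
n(KOH) = 0.01485 × 0.2361 = 3.506 × 10^-3 mol
n(HBr) in the aliquot = 3.506 × 10^-3 mol (1:1 ratio)
[HBr]_dilute = 3.506 × 10^-3 / 0.01000 = 0.3506 mol/L
Dilution factor = 250.0 / 24.95 = 10.02
[HBr]_stock = 0.3506 × 10.02 = 3.513 mol/L

3.513 mol/L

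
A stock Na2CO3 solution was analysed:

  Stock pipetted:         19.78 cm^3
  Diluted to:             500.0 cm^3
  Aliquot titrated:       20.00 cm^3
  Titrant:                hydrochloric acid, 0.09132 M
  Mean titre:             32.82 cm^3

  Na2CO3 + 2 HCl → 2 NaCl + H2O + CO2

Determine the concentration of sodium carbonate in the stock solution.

n(HCl) = 0.03282 × 0.09132 = 2.997 × 10^-3 mol
From the 1:2 ratio, n(Na2CO3) in the aliquot = 1/2 × 2.997 × 10^-3 = 1.499 × 10^-3 mol
[Na2CO3]_dilute = 1.499 × 10^-3 / 0.02000 = 0.07493 mol/L
Dilution factor = 500.0 / 19.78 = 25.28
[Na2CO3]_stock = 0.07493 × 25.28 = 1.894 mol/L

1.894 M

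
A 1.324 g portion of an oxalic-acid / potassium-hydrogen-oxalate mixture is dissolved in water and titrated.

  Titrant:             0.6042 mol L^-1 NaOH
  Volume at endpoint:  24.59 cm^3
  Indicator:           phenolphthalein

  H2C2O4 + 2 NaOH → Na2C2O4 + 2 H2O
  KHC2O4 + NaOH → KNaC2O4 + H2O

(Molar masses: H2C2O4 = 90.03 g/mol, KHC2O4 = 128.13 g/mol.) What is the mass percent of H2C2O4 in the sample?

n(NaOH) = 0.02459 × 0.6042 = 0.01486 mol
Let x = n(H2C2O4), y = n(KHC2O4).
Titrant: 2x + 1y = 0.01486;  mass: 90.03x + 128.13y = 1.324
Solving, x = 3.487 × 10^-3 mol, y = 7.883 × 10^-3 mol
mass of H2C2O4 = 3.487 × 10^-3 × 90.03 = 0.3139 g
% H2C2O4 = 0.3139 / 1.324 × 100 = 23.71 %

23.71 %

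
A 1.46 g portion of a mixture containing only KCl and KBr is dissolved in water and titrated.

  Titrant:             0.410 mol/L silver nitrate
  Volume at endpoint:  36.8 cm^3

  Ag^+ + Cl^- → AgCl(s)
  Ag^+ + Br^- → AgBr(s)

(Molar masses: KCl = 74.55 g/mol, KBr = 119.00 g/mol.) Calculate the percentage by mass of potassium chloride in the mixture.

n(AgNO3) = 0.0368 × 0.410 = 0.0151 mol
Let x = n(KCl), y = n(KBr).
Titrant: 1x + 1y = 0.0151;  mass: 74.55x + 119.00y = 1.46
Solving, x = 7.55 × 10^-3 mol, y = 7.54 × 10^-3 mol
mass of KCl = 7.55 × 10^-3 × 74.55 = 0.563 g
% KCl = 0.563 / 1.46 × 100 = 38.5 %

38.5 %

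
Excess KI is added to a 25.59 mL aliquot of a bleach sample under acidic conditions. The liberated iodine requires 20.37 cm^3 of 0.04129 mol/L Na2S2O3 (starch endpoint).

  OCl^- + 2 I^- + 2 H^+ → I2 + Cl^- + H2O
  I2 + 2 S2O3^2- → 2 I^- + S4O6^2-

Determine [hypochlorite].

0.01643 mol/L

n(S2O3^2-) = 0.02037 × 0.04129 = 8.411 × 10^-4 mol
n(I2) = n(S2O3^2-)/2 = 4.205 × 10^-4 mol
n(OCl^-) in the aliquot = 4.205 × 10^-4 mol (1:1 ratio)
[OCl^-] = 4.205 × 10^-4 / 0.02559 = 0.01643 mol/L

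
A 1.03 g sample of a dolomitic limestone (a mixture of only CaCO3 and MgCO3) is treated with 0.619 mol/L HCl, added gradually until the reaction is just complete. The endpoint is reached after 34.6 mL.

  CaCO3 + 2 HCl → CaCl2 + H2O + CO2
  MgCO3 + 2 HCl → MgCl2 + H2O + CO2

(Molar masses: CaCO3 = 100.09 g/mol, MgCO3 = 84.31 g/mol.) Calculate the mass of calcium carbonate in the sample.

0.806 g

n(HCl) = 0.0346 × 0.619 = 0.0214 mol
Let x = n(CaCO3), y = n(MgCO3).
Titrant: 2x + 2y = 0.0214;  mass: 100.09x + 84.31y = 1.03
Solving, x = 8.06 × 10^-3 mol, y = 2.65 × 10^-3 mol
mass of CaCO3 = 8.06 × 10^-3 × 100.09 = 0.806 g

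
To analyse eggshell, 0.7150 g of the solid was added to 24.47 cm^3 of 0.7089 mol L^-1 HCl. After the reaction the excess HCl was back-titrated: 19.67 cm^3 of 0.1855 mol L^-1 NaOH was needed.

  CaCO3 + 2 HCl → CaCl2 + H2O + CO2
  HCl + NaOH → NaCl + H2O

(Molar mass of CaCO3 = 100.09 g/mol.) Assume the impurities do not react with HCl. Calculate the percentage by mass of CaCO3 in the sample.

95.88 %

n(HCl) added = 0.02447 × 0.7089 = 0.01735 mol
n(NaOH) used in back-titration = 0.01967 × 0.1855 = 3.649 × 10^-3 mol
n(HCl) left over = 3.649 × 10^-3 mol (1:1 ratio)
n(HCl) consumed by analyte = 0.01735 − 3.649 × 10^-3 = 0.01370 mol
From the 1:2 ratio, n(CaCO3) = 1/2 × 0.01370 = 6.849 × 10^-3 mol
mass of CaCO3 = 6.849 × 10^-3 × 100.09 = 0.6855 g
% CaCO3 = 0.6855 / 0.7150 × 100 = 95.88 %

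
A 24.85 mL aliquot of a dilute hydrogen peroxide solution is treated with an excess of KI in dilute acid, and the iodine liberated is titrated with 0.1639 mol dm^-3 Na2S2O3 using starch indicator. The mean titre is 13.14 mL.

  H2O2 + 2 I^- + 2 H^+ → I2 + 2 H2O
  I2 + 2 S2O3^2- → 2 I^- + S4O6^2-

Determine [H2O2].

n(S2O3^2-) = 0.01314 × 0.1639 = 2.154 × 10^-3 mol
n(I2) = n(S2O3^2-)/2 = 1.077 × 10^-3 mol
n(H2O2) in the aliquot = 1.077 × 10^-3 mol (1:1 ratio)
[H2O2] = 1.077 × 10^-3 / 0.02485 = 0.04333 mol/L

0.04333 mol/L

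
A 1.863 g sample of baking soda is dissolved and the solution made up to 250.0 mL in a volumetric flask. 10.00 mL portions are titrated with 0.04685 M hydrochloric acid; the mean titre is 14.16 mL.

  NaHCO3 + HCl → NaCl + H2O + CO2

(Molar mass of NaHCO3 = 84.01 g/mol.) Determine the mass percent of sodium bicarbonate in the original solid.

74.79 %

n(HCl) per titration = 0.01416 × 0.04685 = 6.634 × 10^-4 mol
n(NaHCO3) in each aliquot = 6.634 × 10^-4 mol (1:1 ratio)
n(NaHCO3) in the whole flask = 6.634 × 10^-4 × 250.0/10.00 = 0.01658 mol
mass of NaHCO3 = 0.01658 × 84.01 = 1.393 g
% NaHCO3 = 1.393 / 1.863 × 100 = 74.79 %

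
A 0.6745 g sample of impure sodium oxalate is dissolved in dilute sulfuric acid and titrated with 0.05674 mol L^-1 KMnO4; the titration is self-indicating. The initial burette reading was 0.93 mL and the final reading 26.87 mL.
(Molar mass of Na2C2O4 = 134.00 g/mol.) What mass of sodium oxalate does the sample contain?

0.4931 g

2 MnO4^- + 5 C2O4^2- + 16 H^+ → 2 Mn^2+ + 10 CO2 + 8 H2O
n(KMnO4) = 0.02594 L × 0.05674 mol/L = 1.472 × 10^-3 mol
From the 5:2 ratio, n(Na2C2O4) = 5/2 × 1.472 × 10^-3 = 3.680 × 10^-3 mol
mass of Na2C2O4 = 3.680 × 10^-3 × 134.00 g/mol = 0.4931 g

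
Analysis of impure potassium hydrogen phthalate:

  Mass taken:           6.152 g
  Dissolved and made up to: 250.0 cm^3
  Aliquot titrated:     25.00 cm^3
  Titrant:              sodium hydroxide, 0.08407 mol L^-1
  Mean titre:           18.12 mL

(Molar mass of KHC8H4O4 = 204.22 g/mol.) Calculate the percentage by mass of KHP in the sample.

KHC8H4O4 + NaOH → KNaC8H4O4 + H2O
n(NaOH) per titration = 0.01812 × 0.08407 = 1.523 × 10^-3 mol
n(KHC8H4O4) in each aliquot = 1.523 × 10^-3 mol (1:1 ratio)
n(KHC8H4O4) in the whole flask = 1.523 × 10^-3 × 250.0/25.00 = 0.01523 mol
mass of KHC8H4O4 = 0.01523 × 204.22 = 3.111 g
% KHC8H4O4 = 3.111 / 6.152 × 100 = 50.57 %

50.57 %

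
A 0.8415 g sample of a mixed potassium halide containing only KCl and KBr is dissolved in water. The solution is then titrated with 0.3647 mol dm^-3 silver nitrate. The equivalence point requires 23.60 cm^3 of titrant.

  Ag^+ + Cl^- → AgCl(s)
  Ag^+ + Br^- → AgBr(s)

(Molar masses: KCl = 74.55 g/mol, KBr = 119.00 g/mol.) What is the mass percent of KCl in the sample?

36.42 %

n(AgNO3) = 0.02360 × 0.3647 = 8.607 × 10^-3 mol
Let x = n(KCl), y = n(KBr).
Titrant: 1x + 1y = 8.607 × 10^-3;  mass: 74.55x + 119.00y = 0.8415
Solving, x = 4.111 × 10^-3 mol, y = 4.496 × 10^-3 mol
mass of KCl = 4.111 × 10^-3 × 74.55 = 0.3065 g
% KCl = 0.3065 / 0.8415 × 100 = 36.42 %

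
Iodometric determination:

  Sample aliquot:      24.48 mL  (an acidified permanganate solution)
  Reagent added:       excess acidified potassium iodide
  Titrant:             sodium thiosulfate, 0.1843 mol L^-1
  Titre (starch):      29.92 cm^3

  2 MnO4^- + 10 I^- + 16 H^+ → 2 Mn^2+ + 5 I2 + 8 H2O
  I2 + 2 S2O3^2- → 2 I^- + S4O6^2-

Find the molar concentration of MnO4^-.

n(S2O3^2-) = 0.02992 × 0.1843 = 5.514 × 10^-3 mol
n(I2) = n(S2O3^2-)/2 = 2.757 × 10^-3 mol
From the 2:5 ratio, n(MnO4^-) in the aliquot = 2/5 × 2.757 × 10^-3 = 1.103 × 10^-3 mol
[MnO4^-] = 1.103 × 10^-3 / 0.02448 = 0.04505 mol/L

0.04505 mol/L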